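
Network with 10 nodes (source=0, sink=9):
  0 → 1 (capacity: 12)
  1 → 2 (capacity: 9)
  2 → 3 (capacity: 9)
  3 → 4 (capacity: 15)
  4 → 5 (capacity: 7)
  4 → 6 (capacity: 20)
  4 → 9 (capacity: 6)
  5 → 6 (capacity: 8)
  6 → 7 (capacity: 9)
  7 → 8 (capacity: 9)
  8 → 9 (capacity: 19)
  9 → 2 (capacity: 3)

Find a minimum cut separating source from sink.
Min cut value = 9, edges: (2,3)

Min cut value: 9
Partition: S = [0, 1, 2], T = [3, 4, 5, 6, 7, 8, 9]
Cut edges: (2,3)

By max-flow min-cut theorem, max flow = min cut = 9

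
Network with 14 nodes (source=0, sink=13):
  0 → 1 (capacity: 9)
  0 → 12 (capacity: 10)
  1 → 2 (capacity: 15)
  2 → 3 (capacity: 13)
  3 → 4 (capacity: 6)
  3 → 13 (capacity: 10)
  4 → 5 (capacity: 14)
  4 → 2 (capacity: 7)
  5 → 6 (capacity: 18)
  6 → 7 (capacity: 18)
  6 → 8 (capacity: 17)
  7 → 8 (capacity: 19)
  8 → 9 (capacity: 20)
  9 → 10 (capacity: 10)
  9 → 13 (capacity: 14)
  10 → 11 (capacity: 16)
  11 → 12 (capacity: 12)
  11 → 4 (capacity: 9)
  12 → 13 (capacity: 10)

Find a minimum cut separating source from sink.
Min cut value = 19, edges: (0,1), (12,13)

Min cut value: 19
Partition: S = [0, 12], T = [1, 2, 3, 4, 5, 6, 7, 8, 9, 10, 11, 13]
Cut edges: (0,1), (12,13)

By max-flow min-cut theorem, max flow = min cut = 19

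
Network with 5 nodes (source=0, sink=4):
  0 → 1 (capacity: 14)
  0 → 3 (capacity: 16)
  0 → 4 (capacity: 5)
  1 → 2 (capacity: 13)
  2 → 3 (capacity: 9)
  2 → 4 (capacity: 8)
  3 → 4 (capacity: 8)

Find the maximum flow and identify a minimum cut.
Max flow = 21, Min cut edges: (0,4), (2,4), (3,4)

Maximum flow: 21
Minimum cut: (0,4), (2,4), (3,4)
Partition: S = [0, 1, 2, 3], T = [4]

Max-flow min-cut theorem verified: both equal 21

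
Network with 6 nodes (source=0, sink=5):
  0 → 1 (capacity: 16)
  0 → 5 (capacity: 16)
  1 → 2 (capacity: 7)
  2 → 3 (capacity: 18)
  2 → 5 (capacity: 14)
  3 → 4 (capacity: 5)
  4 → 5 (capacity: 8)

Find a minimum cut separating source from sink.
Min cut value = 23, edges: (0,5), (1,2)

Min cut value: 23
Partition: S = [0, 1], T = [2, 3, 4, 5]
Cut edges: (0,5), (1,2)

By max-flow min-cut theorem, max flow = min cut = 23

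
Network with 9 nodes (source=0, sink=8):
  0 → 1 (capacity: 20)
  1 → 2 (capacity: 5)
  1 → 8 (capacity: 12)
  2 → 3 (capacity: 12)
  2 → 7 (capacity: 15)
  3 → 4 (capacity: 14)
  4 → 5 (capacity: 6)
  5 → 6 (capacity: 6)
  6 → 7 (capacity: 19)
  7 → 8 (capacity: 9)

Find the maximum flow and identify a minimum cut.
Max flow = 17, Min cut edges: (1,2), (1,8)

Maximum flow: 17
Minimum cut: (1,2), (1,8)
Partition: S = [0, 1], T = [2, 3, 4, 5, 6, 7, 8]

Max-flow min-cut theorem verified: both equal 17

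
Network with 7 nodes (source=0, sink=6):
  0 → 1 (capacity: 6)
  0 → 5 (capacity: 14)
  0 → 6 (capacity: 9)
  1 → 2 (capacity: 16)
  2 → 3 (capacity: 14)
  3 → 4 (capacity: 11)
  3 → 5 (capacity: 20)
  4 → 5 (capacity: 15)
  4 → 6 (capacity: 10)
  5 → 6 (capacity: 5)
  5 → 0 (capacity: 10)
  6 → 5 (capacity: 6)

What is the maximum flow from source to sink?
Maximum flow = 20

Max flow: 20

Flow assignment:
  0 → 1: 6/6
  0 → 5: 5/14
  0 → 6: 9/9
  1 → 2: 6/16
  2 → 3: 6/14
  3 → 4: 6/11
  4 → 6: 6/10
  5 → 6: 5/5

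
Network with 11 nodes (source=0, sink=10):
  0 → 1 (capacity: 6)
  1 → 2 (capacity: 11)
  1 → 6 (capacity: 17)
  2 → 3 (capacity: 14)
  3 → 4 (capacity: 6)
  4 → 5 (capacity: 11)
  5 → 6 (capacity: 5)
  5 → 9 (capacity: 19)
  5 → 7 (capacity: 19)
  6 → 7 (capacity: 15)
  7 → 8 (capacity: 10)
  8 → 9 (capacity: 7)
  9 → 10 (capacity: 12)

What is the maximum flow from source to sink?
Maximum flow = 6

Max flow: 6

Flow assignment:
  0 → 1: 6/6
  1 → 6: 6/17
  6 → 7: 6/15
  7 → 8: 6/10
  8 → 9: 6/7
  9 → 10: 6/12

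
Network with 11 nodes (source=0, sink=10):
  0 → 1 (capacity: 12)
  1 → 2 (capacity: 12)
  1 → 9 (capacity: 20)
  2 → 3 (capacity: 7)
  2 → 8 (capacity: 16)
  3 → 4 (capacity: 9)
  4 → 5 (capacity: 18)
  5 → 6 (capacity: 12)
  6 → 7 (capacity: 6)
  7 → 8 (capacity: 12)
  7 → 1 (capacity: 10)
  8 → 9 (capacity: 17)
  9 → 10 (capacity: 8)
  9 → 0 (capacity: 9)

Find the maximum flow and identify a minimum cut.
Max flow = 8, Min cut edges: (9,10)

Maximum flow: 8
Minimum cut: (9,10)
Partition: S = [0, 1, 2, 3, 4, 5, 6, 7, 8, 9], T = [10]

Max-flow min-cut theorem verified: both equal 8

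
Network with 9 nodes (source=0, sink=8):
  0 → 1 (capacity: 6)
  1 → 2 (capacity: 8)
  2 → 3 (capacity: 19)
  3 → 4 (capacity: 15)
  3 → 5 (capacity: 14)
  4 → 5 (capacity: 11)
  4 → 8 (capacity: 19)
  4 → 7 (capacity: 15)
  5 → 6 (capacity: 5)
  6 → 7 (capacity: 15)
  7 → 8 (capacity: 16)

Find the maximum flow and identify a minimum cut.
Max flow = 6, Min cut edges: (0,1)

Maximum flow: 6
Minimum cut: (0,1)
Partition: S = [0], T = [1, 2, 3, 4, 5, 6, 7, 8]

Max-flow min-cut theorem verified: both equal 6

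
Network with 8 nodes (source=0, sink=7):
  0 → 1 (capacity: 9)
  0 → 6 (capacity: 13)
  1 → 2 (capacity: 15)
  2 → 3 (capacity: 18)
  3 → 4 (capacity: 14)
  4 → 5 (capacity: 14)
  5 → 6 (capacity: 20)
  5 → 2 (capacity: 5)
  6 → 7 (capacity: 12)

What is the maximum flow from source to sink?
Maximum flow = 12

Max flow: 12

Flow assignment:
  0 → 1: 9/9
  0 → 6: 3/13
  1 → 2: 9/15
  2 → 3: 9/18
  3 → 4: 9/14
  4 → 5: 9/14
  5 → 6: 9/20
  6 → 7: 12/12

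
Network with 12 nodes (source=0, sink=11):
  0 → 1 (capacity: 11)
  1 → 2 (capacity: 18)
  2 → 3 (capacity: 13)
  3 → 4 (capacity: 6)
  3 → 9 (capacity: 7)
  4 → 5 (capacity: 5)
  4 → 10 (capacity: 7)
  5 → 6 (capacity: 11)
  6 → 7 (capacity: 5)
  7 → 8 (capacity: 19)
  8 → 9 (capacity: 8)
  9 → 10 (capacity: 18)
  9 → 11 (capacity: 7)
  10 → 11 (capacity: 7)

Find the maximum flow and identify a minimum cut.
Max flow = 11, Min cut edges: (0,1)

Maximum flow: 11
Minimum cut: (0,1)
Partition: S = [0], T = [1, 2, 3, 4, 5, 6, 7, 8, 9, 10, 11]

Max-flow min-cut theorem verified: both equal 11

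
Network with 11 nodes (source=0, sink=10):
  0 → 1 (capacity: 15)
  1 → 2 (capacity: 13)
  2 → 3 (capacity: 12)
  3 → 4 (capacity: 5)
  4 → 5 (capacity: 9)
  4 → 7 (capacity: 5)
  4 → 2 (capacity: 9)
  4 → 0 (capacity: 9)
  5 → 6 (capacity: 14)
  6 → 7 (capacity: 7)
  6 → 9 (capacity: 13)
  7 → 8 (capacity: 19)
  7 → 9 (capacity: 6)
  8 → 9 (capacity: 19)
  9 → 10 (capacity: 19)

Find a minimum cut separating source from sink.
Min cut value = 5, edges: (3,4)

Min cut value: 5
Partition: S = [0, 1, 2, 3], T = [4, 5, 6, 7, 8, 9, 10]
Cut edges: (3,4)

By max-flow min-cut theorem, max flow = min cut = 5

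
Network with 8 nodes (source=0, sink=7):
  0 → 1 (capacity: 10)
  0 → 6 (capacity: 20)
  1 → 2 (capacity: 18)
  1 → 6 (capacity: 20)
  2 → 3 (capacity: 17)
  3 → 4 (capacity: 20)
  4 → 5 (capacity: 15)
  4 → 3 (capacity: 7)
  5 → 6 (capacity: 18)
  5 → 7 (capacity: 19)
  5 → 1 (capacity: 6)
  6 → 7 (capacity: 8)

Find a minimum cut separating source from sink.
Min cut value = 18, edges: (0,1), (6,7)

Min cut value: 18
Partition: S = [0, 6], T = [1, 2, 3, 4, 5, 7]
Cut edges: (0,1), (6,7)

By max-flow min-cut theorem, max flow = min cut = 18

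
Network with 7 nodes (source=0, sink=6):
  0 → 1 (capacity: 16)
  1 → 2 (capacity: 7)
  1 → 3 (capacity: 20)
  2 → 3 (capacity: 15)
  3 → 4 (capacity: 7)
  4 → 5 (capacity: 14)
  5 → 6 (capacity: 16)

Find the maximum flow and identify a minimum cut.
Max flow = 7, Min cut edges: (3,4)

Maximum flow: 7
Minimum cut: (3,4)
Partition: S = [0, 1, 2, 3], T = [4, 5, 6]

Max-flow min-cut theorem verified: both equal 7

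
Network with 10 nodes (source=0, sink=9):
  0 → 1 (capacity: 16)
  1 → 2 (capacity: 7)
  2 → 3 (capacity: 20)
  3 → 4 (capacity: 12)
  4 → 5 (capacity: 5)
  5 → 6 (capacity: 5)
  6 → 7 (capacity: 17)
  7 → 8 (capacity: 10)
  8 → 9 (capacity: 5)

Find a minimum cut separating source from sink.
Min cut value = 5, edges: (8,9)

Min cut value: 5
Partition: S = [0, 1, 2, 3, 4, 5, 6, 7, 8], T = [9]
Cut edges: (8,9)

By max-flow min-cut theorem, max flow = min cut = 5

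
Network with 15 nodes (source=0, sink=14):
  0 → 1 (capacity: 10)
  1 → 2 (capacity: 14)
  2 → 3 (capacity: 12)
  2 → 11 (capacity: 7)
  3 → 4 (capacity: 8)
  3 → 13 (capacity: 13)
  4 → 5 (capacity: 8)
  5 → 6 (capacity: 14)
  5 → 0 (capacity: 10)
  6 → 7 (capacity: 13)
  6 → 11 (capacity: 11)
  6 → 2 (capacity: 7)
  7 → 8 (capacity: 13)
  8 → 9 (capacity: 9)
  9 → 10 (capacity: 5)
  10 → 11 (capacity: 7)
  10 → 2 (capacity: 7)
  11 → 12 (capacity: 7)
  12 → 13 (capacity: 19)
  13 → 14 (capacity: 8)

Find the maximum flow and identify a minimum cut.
Max flow = 8, Min cut edges: (13,14)

Maximum flow: 8
Minimum cut: (13,14)
Partition: S = [0, 1, 2, 3, 4, 5, 6, 7, 8, 9, 10, 11, 12, 13], T = [14]

Max-flow min-cut theorem verified: both equal 8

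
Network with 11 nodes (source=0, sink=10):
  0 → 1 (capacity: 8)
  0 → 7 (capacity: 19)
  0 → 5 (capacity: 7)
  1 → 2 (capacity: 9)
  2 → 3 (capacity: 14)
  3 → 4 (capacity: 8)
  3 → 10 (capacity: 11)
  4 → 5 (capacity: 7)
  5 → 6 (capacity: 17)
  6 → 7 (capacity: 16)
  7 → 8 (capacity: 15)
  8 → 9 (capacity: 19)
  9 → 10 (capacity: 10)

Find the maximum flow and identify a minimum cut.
Max flow = 18, Min cut edges: (0,1), (9,10)

Maximum flow: 18
Minimum cut: (0,1), (9,10)
Partition: S = [0, 4, 5, 6, 7, 8, 9], T = [1, 2, 3, 10]

Max-flow min-cut theorem verified: both equal 18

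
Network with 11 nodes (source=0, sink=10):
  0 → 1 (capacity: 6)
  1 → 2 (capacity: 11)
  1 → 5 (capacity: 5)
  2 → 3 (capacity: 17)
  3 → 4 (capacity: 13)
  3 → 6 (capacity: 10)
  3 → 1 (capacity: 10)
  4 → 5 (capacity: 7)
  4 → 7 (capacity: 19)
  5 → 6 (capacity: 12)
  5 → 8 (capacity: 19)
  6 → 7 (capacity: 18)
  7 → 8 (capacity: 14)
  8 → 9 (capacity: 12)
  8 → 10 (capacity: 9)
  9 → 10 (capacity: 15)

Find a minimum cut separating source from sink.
Min cut value = 6, edges: (0,1)

Min cut value: 6
Partition: S = [0], T = [1, 2, 3, 4, 5, 6, 7, 8, 9, 10]
Cut edges: (0,1)

By max-flow min-cut theorem, max flow = min cut = 6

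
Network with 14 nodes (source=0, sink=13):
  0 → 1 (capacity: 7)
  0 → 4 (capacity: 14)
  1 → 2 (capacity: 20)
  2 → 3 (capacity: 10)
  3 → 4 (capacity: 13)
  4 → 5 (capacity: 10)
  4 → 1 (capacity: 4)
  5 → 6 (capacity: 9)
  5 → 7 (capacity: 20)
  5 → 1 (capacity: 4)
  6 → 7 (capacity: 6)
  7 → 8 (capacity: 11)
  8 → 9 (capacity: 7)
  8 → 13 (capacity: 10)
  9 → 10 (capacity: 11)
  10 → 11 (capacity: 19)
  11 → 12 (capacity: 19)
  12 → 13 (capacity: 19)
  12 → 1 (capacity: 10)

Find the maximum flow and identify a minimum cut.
Max flow = 10, Min cut edges: (4,5)

Maximum flow: 10
Minimum cut: (4,5)
Partition: S = [0, 1, 2, 3, 4], T = [5, 6, 7, 8, 9, 10, 11, 12, 13]

Max-flow min-cut theorem verified: both equal 10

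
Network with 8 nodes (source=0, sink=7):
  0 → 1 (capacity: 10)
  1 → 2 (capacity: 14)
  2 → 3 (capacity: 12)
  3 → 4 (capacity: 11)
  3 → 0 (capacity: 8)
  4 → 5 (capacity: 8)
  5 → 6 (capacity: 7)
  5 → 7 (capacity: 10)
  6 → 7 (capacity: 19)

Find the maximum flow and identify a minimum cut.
Max flow = 8, Min cut edges: (4,5)

Maximum flow: 8
Minimum cut: (4,5)
Partition: S = [0, 1, 2, 3, 4], T = [5, 6, 7]

Max-flow min-cut theorem verified: both equal 8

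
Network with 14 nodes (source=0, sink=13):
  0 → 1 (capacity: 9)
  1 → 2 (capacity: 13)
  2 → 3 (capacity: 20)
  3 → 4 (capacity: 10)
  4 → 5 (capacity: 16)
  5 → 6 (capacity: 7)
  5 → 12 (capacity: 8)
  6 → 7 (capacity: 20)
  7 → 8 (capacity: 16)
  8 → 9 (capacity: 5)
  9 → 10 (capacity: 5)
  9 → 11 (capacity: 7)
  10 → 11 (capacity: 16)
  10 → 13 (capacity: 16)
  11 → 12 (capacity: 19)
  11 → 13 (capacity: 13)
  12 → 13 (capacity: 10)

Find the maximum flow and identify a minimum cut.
Max flow = 9, Min cut edges: (0,1)

Maximum flow: 9
Minimum cut: (0,1)
Partition: S = [0], T = [1, 2, 3, 4, 5, 6, 7, 8, 9, 10, 11, 12, 13]

Max-flow min-cut theorem verified: both equal 9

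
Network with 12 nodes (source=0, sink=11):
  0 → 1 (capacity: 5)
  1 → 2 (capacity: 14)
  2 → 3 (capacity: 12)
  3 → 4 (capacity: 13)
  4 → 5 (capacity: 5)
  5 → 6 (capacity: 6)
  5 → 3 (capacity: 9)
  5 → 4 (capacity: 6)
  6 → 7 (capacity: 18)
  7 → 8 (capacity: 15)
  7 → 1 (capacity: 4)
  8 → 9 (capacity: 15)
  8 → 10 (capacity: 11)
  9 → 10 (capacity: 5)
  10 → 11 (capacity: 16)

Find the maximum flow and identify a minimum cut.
Max flow = 5, Min cut edges: (4,5)

Maximum flow: 5
Minimum cut: (4,5)
Partition: S = [0, 1, 2, 3, 4], T = [5, 6, 7, 8, 9, 10, 11]

Max-flow min-cut theorem verified: both equal 5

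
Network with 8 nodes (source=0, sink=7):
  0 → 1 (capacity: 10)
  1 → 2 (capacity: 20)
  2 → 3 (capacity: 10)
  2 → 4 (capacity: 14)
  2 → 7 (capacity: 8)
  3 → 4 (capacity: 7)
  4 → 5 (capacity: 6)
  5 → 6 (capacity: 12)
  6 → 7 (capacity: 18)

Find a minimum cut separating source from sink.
Min cut value = 10, edges: (0,1)

Min cut value: 10
Partition: S = [0], T = [1, 2, 3, 4, 5, 6, 7]
Cut edges: (0,1)

By max-flow min-cut theorem, max flow = min cut = 10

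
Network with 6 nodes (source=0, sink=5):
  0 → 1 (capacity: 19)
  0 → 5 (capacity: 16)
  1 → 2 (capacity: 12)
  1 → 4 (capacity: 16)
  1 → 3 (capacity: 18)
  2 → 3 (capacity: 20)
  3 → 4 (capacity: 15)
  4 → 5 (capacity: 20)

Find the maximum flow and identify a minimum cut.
Max flow = 35, Min cut edges: (0,1), (0,5)

Maximum flow: 35
Minimum cut: (0,1), (0,5)
Partition: S = [0], T = [1, 2, 3, 4, 5]

Max-flow min-cut theorem verified: both equal 35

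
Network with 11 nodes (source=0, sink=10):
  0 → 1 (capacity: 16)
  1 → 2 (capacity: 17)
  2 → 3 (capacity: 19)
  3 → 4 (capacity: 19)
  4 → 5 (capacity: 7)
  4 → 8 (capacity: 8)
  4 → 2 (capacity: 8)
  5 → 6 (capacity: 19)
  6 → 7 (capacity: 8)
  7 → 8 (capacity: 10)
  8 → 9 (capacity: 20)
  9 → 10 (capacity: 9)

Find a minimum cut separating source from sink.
Min cut value = 9, edges: (9,10)

Min cut value: 9
Partition: S = [0, 1, 2, 3, 4, 5, 6, 7, 8, 9], T = [10]
Cut edges: (9,10)

By max-flow min-cut theorem, max flow = min cut = 9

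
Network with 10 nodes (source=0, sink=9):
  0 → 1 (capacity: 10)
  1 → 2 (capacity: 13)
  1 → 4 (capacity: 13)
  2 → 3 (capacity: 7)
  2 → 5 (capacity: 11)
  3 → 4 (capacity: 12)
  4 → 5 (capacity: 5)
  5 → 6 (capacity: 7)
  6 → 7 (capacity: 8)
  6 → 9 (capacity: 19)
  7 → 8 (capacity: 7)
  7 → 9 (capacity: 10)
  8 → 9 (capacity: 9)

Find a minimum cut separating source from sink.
Min cut value = 7, edges: (5,6)

Min cut value: 7
Partition: S = [0, 1, 2, 3, 4, 5], T = [6, 7, 8, 9]
Cut edges: (5,6)

By max-flow min-cut theorem, max flow = min cut = 7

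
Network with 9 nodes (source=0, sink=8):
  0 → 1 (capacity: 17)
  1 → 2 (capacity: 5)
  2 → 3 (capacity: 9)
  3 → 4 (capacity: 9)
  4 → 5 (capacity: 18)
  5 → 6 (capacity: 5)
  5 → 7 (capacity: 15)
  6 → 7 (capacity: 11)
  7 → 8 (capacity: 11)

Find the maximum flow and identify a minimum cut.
Max flow = 5, Min cut edges: (1,2)

Maximum flow: 5
Minimum cut: (1,2)
Partition: S = [0, 1], T = [2, 3, 4, 5, 6, 7, 8]

Max-flow min-cut theorem verified: both equal 5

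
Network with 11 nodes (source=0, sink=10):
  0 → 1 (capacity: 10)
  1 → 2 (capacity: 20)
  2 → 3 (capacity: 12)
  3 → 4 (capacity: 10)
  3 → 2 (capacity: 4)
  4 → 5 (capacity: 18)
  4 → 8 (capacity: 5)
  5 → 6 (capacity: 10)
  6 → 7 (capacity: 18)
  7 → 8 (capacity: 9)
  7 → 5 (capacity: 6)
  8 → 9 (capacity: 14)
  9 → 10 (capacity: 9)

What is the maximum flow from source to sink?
Maximum flow = 9

Max flow: 9

Flow assignment:
  0 → 1: 9/10
  1 → 2: 9/20
  2 → 3: 9/12
  3 → 4: 9/10
  4 → 5: 5/18
  4 → 8: 4/5
  5 → 6: 5/10
  6 → 7: 5/18
  7 → 8: 5/9
  8 → 9: 9/14
  9 → 10: 9/9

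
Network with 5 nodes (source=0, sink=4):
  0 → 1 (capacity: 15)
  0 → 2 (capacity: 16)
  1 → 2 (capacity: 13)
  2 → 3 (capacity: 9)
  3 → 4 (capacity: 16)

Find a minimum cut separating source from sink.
Min cut value = 9, edges: (2,3)

Min cut value: 9
Partition: S = [0, 1, 2], T = [3, 4]
Cut edges: (2,3)

By max-flow min-cut theorem, max flow = min cut = 9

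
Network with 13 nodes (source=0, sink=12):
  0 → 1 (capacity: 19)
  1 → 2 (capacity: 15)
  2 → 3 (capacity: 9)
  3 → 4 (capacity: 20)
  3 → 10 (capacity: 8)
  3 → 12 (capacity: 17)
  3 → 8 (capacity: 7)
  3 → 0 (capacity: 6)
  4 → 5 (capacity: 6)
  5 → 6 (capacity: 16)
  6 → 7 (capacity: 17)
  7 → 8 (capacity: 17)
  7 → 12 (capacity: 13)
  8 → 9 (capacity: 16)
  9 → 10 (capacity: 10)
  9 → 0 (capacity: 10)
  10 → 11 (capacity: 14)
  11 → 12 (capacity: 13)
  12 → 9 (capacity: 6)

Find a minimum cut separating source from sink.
Min cut value = 9, edges: (2,3)

Min cut value: 9
Partition: S = [0, 1, 2], T = [3, 4, 5, 6, 7, 8, 9, 10, 11, 12]
Cut edges: (2,3)

By max-flow min-cut theorem, max flow = min cut = 9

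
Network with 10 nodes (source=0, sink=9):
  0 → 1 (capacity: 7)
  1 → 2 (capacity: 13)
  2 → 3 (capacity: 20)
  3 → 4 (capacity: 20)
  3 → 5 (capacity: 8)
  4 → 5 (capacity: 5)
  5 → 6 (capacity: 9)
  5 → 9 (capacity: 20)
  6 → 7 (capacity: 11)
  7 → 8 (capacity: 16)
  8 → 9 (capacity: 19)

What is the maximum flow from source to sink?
Maximum flow = 7

Max flow: 7

Flow assignment:
  0 → 1: 7/7
  1 → 2: 7/13
  2 → 3: 7/20
  3 → 5: 7/8
  5 → 9: 7/20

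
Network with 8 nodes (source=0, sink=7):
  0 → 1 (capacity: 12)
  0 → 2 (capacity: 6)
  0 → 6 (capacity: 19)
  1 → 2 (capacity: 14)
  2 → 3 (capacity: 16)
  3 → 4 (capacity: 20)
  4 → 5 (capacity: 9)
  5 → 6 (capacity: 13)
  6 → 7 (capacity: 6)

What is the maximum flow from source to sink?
Maximum flow = 6

Max flow: 6

Flow assignment:
  0 → 1: 6/12
  1 → 2: 6/14
  2 → 3: 6/16
  3 → 4: 6/20
  4 → 5: 6/9
  5 → 6: 6/13
  6 → 7: 6/6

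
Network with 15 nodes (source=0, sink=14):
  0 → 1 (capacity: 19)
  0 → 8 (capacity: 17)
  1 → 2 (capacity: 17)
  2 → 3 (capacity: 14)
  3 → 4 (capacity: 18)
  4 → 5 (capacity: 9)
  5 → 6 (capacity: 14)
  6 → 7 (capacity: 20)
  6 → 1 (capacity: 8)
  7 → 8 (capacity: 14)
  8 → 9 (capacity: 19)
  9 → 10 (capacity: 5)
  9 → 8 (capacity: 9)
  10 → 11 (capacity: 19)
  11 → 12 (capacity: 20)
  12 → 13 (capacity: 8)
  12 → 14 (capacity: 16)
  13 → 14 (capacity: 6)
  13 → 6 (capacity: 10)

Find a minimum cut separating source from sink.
Min cut value = 5, edges: (9,10)

Min cut value: 5
Partition: S = [0, 1, 2, 3, 4, 5, 6, 7, 8, 9], T = [10, 11, 12, 13, 14]
Cut edges: (9,10)

By max-flow min-cut theorem, max flow = min cut = 5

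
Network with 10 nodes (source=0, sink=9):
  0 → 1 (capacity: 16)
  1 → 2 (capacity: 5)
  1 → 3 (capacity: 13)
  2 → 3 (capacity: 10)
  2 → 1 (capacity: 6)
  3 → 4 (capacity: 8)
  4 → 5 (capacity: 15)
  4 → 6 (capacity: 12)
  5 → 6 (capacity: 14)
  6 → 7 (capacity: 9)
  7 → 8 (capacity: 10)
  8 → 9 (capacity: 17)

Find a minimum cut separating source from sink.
Min cut value = 8, edges: (3,4)

Min cut value: 8
Partition: S = [0, 1, 2, 3], T = [4, 5, 6, 7, 8, 9]
Cut edges: (3,4)

By max-flow min-cut theorem, max flow = min cut = 8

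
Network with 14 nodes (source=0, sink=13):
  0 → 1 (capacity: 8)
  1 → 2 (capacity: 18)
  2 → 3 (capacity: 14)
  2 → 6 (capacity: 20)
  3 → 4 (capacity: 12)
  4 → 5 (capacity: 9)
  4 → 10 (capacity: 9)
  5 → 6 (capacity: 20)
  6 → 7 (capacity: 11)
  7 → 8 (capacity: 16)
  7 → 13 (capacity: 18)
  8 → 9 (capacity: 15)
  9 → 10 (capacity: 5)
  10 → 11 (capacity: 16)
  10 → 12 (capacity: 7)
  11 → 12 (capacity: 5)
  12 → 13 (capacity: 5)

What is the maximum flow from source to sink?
Maximum flow = 8

Max flow: 8

Flow assignment:
  0 → 1: 8/8
  1 → 2: 8/18
  2 → 6: 8/20
  6 → 7: 8/11
  7 → 13: 8/18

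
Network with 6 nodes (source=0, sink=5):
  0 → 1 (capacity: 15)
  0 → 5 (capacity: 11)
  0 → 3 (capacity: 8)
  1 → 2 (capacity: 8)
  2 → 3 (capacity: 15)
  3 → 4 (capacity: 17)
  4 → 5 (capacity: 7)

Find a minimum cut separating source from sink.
Min cut value = 18, edges: (0,5), (4,5)

Min cut value: 18
Partition: S = [0, 1, 2, 3, 4], T = [5]
Cut edges: (0,5), (4,5)

By max-flow min-cut theorem, max flow = min cut = 18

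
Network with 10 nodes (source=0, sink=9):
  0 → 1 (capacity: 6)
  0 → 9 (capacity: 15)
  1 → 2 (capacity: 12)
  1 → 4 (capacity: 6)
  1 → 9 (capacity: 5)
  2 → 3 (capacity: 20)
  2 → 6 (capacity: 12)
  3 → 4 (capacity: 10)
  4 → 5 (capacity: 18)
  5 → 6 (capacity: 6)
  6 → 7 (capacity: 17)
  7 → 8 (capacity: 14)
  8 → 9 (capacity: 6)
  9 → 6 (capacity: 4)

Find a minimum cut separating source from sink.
Min cut value = 21, edges: (0,1), (0,9)

Min cut value: 21
Partition: S = [0], T = [1, 2, 3, 4, 5, 6, 7, 8, 9]
Cut edges: (0,1), (0,9)

By max-flow min-cut theorem, max flow = min cut = 21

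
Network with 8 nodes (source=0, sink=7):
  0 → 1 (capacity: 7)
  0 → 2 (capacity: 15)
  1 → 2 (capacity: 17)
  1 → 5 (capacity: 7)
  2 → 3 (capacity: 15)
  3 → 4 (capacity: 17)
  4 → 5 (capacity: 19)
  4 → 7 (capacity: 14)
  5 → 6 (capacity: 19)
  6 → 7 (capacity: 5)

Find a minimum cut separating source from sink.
Min cut value = 19, edges: (4,7), (6,7)

Min cut value: 19
Partition: S = [0, 1, 2, 3, 4, 5, 6], T = [7]
Cut edges: (4,7), (6,7)

By max-flow min-cut theorem, max flow = min cut = 19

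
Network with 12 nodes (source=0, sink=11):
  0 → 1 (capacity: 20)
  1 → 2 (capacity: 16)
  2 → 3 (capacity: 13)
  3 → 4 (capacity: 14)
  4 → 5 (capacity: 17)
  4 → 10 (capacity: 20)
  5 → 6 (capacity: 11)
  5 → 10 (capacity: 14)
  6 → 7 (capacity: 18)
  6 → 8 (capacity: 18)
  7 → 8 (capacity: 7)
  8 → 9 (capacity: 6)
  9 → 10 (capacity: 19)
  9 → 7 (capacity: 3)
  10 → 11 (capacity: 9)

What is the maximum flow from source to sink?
Maximum flow = 9

Max flow: 9

Flow assignment:
  0 → 1: 9/20
  1 → 2: 9/16
  2 → 3: 9/13
  3 → 4: 9/14
  4 → 10: 9/20
  10 → 11: 9/9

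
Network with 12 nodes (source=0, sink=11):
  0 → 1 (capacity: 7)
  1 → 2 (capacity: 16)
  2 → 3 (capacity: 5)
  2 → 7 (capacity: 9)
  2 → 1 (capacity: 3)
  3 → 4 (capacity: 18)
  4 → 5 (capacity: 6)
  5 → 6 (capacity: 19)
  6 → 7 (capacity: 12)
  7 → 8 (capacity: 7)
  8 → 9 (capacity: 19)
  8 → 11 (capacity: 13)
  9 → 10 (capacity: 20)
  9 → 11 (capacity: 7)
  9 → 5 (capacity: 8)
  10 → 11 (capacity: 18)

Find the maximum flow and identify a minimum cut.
Max flow = 7, Min cut edges: (7,8)

Maximum flow: 7
Minimum cut: (7,8)
Partition: S = [0, 1, 2, 3, 4, 5, 6, 7], T = [8, 9, 10, 11]

Max-flow min-cut theorem verified: both equal 7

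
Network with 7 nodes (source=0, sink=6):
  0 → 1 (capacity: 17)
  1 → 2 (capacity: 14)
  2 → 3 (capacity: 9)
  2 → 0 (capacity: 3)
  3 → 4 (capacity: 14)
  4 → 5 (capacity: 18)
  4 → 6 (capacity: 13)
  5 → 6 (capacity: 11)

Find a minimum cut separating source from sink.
Min cut value = 9, edges: (2,3)

Min cut value: 9
Partition: S = [0, 1, 2], T = [3, 4, 5, 6]
Cut edges: (2,3)

By max-flow min-cut theorem, max flow = min cut = 9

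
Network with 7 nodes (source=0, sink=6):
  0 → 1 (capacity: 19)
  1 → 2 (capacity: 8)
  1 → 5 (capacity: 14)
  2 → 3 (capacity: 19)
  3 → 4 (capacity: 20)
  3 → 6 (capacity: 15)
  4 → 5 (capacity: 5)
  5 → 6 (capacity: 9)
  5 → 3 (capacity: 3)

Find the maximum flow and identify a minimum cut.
Max flow = 19, Min cut edges: (0,1)

Maximum flow: 19
Minimum cut: (0,1)
Partition: S = [0], T = [1, 2, 3, 4, 5, 6]

Max-flow min-cut theorem verified: both equal 19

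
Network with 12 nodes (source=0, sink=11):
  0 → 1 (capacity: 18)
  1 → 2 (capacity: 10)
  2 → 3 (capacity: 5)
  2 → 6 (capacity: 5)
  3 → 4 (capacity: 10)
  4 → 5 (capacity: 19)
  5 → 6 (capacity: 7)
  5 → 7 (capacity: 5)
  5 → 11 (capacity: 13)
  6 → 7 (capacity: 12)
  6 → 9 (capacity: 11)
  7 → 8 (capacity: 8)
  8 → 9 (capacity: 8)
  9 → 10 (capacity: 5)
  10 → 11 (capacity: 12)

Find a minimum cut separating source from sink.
Min cut value = 10, edges: (2,3), (9,10)

Min cut value: 10
Partition: S = [0, 1, 2, 6, 7, 8, 9], T = [3, 4, 5, 10, 11]
Cut edges: (2,3), (9,10)

By max-flow min-cut theorem, max flow = min cut = 10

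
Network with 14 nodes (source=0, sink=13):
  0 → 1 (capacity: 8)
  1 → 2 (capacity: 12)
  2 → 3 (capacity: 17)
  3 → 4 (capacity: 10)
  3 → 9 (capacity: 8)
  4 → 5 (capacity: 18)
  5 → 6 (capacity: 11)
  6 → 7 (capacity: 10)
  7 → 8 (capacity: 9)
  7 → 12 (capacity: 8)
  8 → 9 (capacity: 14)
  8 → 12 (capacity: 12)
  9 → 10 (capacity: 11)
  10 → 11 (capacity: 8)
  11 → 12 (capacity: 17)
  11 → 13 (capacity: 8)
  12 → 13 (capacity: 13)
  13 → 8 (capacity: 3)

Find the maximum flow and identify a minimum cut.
Max flow = 8, Min cut edges: (0,1)

Maximum flow: 8
Minimum cut: (0,1)
Partition: S = [0], T = [1, 2, 3, 4, 5, 6, 7, 8, 9, 10, 11, 12, 13]

Max-flow min-cut theorem verified: both equal 8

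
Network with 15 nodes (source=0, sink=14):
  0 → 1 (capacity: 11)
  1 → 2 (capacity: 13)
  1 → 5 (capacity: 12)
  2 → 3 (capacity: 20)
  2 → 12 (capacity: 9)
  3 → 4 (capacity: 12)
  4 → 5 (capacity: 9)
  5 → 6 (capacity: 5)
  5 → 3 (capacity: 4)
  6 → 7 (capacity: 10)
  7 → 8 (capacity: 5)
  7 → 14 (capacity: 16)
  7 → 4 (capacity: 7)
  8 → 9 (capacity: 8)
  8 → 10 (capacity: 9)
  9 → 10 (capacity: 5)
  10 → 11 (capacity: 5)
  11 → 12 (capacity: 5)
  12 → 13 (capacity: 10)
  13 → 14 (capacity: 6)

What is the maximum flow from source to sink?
Maximum flow = 11

Max flow: 11

Flow assignment:
  0 → 1: 11/11
  1 → 2: 6/13
  1 → 5: 5/12
  2 → 12: 6/9
  5 → 6: 5/5
  6 → 7: 5/10
  7 → 14: 5/16
  12 → 13: 6/10
  13 → 14: 6/6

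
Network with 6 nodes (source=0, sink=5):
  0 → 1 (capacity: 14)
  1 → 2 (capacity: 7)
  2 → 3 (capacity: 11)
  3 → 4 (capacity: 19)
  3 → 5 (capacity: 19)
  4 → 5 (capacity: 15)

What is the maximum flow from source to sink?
Maximum flow = 7

Max flow: 7

Flow assignment:
  0 → 1: 7/14
  1 → 2: 7/7
  2 → 3: 7/11
  3 → 5: 7/19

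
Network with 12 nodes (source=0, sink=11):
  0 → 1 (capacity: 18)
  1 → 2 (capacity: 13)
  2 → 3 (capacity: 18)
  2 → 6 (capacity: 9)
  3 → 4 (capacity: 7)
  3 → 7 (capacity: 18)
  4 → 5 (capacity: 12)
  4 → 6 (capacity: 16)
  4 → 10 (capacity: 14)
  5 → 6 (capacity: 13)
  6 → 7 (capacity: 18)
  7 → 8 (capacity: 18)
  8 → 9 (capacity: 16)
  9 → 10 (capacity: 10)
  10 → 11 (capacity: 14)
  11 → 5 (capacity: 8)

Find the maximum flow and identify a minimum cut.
Max flow = 13, Min cut edges: (1,2)

Maximum flow: 13
Minimum cut: (1,2)
Partition: S = [0, 1], T = [2, 3, 4, 5, 6, 7, 8, 9, 10, 11]

Max-flow min-cut theorem verified: both equal 13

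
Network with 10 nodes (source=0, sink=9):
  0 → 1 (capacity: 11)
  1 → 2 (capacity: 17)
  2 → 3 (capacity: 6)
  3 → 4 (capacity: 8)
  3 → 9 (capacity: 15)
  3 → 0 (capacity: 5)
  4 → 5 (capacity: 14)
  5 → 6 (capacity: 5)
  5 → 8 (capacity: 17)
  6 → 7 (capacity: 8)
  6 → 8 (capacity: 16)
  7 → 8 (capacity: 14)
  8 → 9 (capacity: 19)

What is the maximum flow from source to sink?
Maximum flow = 6

Max flow: 6

Flow assignment:
  0 → 1: 6/11
  1 → 2: 6/17
  2 → 3: 6/6
  3 → 9: 6/15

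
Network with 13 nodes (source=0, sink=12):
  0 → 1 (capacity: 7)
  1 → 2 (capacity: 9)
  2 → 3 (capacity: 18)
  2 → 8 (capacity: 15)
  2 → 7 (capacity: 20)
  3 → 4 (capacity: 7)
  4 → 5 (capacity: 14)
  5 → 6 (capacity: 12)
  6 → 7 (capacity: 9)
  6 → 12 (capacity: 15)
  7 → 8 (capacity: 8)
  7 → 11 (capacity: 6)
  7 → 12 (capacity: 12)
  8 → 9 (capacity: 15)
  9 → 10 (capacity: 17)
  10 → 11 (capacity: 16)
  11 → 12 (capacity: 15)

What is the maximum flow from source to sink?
Maximum flow = 7

Max flow: 7

Flow assignment:
  0 → 1: 7/7
  1 → 2: 7/9
  2 → 7: 7/20
  7 → 12: 7/12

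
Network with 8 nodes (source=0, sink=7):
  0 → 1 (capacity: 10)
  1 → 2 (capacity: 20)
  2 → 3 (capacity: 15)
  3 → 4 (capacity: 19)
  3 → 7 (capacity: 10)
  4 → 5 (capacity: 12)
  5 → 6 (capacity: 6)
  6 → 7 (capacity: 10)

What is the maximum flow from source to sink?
Maximum flow = 10

Max flow: 10

Flow assignment:
  0 → 1: 10/10
  1 → 2: 10/20
  2 → 3: 10/15
  3 → 7: 10/10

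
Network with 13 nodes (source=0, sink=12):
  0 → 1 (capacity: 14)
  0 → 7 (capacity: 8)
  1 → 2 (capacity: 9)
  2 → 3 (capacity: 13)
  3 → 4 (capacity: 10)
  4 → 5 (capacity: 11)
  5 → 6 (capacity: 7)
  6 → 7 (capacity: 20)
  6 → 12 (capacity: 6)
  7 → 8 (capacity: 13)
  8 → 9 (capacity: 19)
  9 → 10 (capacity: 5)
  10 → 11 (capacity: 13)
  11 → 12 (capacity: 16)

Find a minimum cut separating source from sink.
Min cut value = 11, edges: (6,12), (9,10)

Min cut value: 11
Partition: S = [0, 1, 2, 3, 4, 5, 6, 7, 8, 9], T = [10, 11, 12]
Cut edges: (6,12), (9,10)

By max-flow min-cut theorem, max flow = min cut = 11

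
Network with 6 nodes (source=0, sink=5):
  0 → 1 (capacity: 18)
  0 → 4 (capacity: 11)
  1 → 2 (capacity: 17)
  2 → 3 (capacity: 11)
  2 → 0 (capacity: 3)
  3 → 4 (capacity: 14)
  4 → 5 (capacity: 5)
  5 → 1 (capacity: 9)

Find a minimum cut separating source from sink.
Min cut value = 5, edges: (4,5)

Min cut value: 5
Partition: S = [0, 1, 2, 3, 4], T = [5]
Cut edges: (4,5)

By max-flow min-cut theorem, max flow = min cut = 5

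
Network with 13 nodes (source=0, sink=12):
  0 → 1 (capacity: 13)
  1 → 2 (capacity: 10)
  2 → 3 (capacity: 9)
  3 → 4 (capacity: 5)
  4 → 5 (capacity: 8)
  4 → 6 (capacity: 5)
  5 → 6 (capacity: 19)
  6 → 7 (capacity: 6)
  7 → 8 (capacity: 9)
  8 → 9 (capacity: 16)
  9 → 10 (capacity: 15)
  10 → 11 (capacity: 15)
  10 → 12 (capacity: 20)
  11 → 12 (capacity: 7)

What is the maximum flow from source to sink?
Maximum flow = 5

Max flow: 5

Flow assignment:
  0 → 1: 5/13
  1 → 2: 5/10
  2 → 3: 5/9
  3 → 4: 5/5
  4 → 6: 5/5
  6 → 7: 5/6
  7 → 8: 5/9
  8 → 9: 5/16
  9 → 10: 5/15
  10 → 12: 5/20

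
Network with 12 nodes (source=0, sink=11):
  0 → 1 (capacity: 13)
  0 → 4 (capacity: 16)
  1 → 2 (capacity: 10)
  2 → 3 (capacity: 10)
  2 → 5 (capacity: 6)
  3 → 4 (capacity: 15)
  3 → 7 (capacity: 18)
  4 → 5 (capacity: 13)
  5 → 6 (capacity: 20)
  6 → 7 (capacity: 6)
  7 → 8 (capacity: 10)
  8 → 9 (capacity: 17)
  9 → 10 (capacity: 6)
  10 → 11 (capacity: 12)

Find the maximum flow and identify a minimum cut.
Max flow = 6, Min cut edges: (9,10)

Maximum flow: 6
Minimum cut: (9,10)
Partition: S = [0, 1, 2, 3, 4, 5, 6, 7, 8, 9], T = [10, 11]

Max-flow min-cut theorem verified: both equal 6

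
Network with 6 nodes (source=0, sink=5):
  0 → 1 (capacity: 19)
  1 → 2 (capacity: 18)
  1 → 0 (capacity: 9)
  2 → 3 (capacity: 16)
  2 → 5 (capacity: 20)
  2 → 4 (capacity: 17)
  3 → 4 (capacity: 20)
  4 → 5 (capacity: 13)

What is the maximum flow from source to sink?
Maximum flow = 18

Max flow: 18

Flow assignment:
  0 → 1: 18/19
  1 → 2: 18/18
  2 → 5: 18/20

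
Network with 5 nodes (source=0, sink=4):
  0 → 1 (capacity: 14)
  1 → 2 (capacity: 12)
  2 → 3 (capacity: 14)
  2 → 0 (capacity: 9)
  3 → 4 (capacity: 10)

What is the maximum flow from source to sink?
Maximum flow = 10

Max flow: 10

Flow assignment:
  0 → 1: 12/14
  1 → 2: 12/12
  2 → 3: 10/14
  2 → 0: 2/9
  3 → 4: 10/10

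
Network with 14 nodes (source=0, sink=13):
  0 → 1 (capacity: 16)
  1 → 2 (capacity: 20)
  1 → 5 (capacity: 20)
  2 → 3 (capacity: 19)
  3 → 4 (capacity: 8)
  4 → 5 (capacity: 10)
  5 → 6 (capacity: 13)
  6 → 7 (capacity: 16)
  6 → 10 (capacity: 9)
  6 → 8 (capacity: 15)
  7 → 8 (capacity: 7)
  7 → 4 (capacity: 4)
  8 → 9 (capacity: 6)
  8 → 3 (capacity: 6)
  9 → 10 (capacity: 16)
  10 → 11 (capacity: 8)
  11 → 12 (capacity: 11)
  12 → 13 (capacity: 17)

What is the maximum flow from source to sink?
Maximum flow = 8

Max flow: 8

Flow assignment:
  0 → 1: 8/16
  1 → 5: 8/20
  5 → 6: 8/13
  6 → 10: 4/9
  6 → 8: 4/15
  8 → 9: 4/6
  9 → 10: 4/16
  10 → 11: 8/8
  11 → 12: 8/11
  12 → 13: 8/17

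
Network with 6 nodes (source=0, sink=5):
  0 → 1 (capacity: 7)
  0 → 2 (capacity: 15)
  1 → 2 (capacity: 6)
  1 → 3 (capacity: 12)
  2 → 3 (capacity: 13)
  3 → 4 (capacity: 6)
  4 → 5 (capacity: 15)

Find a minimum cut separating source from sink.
Min cut value = 6, edges: (3,4)

Min cut value: 6
Partition: S = [0, 1, 2, 3], T = [4, 5]
Cut edges: (3,4)

By max-flow min-cut theorem, max flow = min cut = 6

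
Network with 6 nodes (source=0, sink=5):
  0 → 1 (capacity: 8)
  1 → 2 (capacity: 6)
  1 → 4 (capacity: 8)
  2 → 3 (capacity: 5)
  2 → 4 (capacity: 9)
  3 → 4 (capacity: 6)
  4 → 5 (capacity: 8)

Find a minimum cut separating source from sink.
Min cut value = 8, edges: (4,5)

Min cut value: 8
Partition: S = [0, 1, 2, 3, 4], T = [5]
Cut edges: (4,5)

By max-flow min-cut theorem, max flow = min cut = 8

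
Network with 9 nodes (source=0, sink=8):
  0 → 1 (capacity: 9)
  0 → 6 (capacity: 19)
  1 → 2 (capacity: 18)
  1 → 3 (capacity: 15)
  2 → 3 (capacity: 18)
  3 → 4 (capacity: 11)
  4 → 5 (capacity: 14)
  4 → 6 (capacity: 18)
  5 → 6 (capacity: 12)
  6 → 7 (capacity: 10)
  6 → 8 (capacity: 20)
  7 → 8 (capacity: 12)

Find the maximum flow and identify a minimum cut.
Max flow = 28, Min cut edges: (0,1), (0,6)

Maximum flow: 28
Minimum cut: (0,1), (0,6)
Partition: S = [0], T = [1, 2, 3, 4, 5, 6, 7, 8]

Max-flow min-cut theorem verified: both equal 28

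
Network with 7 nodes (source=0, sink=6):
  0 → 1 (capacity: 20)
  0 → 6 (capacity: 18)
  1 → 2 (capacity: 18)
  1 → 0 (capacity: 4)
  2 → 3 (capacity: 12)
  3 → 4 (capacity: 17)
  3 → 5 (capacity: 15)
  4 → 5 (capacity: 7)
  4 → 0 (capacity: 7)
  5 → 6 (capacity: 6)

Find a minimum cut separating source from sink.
Min cut value = 24, edges: (0,6), (5,6)

Min cut value: 24
Partition: S = [0, 1, 2, 3, 4, 5], T = [6]
Cut edges: (0,6), (5,6)

By max-flow min-cut theorem, max flow = min cut = 24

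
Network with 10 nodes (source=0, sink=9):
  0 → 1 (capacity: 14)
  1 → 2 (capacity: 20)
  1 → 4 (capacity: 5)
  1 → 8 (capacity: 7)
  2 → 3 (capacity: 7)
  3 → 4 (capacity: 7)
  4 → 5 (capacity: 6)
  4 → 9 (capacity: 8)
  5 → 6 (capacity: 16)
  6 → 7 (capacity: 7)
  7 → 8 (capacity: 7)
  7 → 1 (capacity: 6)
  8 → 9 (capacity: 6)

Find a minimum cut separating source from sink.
Min cut value = 14, edges: (4,9), (8,9)

Min cut value: 14
Partition: S = [0, 1, 2, 3, 4, 5, 6, 7, 8], T = [9]
Cut edges: (4,9), (8,9)

By max-flow min-cut theorem, max flow = min cut = 14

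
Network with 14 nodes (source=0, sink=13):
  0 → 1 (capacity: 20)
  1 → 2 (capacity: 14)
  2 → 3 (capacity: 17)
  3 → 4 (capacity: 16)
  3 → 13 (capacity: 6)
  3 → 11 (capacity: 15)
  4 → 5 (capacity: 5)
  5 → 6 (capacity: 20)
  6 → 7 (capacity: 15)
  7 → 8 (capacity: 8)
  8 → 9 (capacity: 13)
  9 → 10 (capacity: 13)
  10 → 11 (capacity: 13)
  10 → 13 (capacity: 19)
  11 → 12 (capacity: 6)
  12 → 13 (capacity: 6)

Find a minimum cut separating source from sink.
Min cut value = 14, edges: (1,2)

Min cut value: 14
Partition: S = [0, 1], T = [2, 3, 4, 5, 6, 7, 8, 9, 10, 11, 12, 13]
Cut edges: (1,2)

By max-flow min-cut theorem, max flow = min cut = 14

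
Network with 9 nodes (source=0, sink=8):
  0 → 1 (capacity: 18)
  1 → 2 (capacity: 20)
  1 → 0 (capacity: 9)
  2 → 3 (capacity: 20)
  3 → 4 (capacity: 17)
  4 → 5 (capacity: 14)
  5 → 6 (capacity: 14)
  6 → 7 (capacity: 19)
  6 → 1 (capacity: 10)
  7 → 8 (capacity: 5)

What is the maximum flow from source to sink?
Maximum flow = 5

Max flow: 5

Flow assignment:
  0 → 1: 5/18
  1 → 2: 14/20
  2 → 3: 14/20
  3 → 4: 14/17
  4 → 5: 14/14
  5 → 6: 14/14
  6 → 7: 5/19
  6 → 1: 9/10
  7 → 8: 5/5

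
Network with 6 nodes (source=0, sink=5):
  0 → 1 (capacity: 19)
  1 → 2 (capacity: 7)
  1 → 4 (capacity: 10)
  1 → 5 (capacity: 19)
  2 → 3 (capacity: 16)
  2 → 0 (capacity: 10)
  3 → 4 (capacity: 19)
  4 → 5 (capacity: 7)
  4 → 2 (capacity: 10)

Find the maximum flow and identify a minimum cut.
Max flow = 19, Min cut edges: (0,1)

Maximum flow: 19
Minimum cut: (0,1)
Partition: S = [0], T = [1, 2, 3, 4, 5]

Max-flow min-cut theorem verified: both equal 19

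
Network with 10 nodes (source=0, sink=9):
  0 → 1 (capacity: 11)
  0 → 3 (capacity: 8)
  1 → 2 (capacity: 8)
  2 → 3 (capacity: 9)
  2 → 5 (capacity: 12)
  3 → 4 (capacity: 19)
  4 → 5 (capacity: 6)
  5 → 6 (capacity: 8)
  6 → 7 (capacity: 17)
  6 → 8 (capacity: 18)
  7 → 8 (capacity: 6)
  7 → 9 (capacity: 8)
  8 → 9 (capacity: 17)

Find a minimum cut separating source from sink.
Min cut value = 8, edges: (5,6)

Min cut value: 8
Partition: S = [0, 1, 2, 3, 4, 5], T = [6, 7, 8, 9]
Cut edges: (5,6)

By max-flow min-cut theorem, max flow = min cut = 8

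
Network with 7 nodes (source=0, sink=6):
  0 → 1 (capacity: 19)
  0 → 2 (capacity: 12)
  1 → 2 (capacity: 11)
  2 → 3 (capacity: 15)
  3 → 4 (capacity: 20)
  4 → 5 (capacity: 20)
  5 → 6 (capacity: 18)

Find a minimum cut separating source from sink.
Min cut value = 15, edges: (2,3)

Min cut value: 15
Partition: S = [0, 1, 2], T = [3, 4, 5, 6]
Cut edges: (2,3)

By max-flow min-cut theorem, max flow = min cut = 15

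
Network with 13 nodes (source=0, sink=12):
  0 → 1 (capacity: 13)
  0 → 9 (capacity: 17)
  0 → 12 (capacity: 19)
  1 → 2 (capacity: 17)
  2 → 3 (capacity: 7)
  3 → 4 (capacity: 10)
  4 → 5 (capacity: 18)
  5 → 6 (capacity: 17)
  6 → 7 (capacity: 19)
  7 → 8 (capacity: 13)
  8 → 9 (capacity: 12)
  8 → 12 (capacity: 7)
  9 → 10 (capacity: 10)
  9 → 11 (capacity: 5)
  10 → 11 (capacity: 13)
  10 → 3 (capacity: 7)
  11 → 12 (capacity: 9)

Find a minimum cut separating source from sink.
Min cut value = 35, edges: (0,12), (8,12), (11,12)

Min cut value: 35
Partition: S = [0, 1, 2, 3, 4, 5, 6, 7, 8, 9, 10, 11], T = [12]
Cut edges: (0,12), (8,12), (11,12)

By max-flow min-cut theorem, max flow = min cut = 35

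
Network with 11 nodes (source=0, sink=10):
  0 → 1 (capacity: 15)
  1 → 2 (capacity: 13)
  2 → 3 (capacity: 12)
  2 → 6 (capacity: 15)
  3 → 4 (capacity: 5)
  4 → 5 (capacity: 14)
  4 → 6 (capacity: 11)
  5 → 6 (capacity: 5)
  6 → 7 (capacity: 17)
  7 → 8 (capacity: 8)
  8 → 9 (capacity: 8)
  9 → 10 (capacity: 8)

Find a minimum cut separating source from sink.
Min cut value = 8, edges: (9,10)

Min cut value: 8
Partition: S = [0, 1, 2, 3, 4, 5, 6, 7, 8, 9], T = [10]
Cut edges: (9,10)

By max-flow min-cut theorem, max flow = min cut = 8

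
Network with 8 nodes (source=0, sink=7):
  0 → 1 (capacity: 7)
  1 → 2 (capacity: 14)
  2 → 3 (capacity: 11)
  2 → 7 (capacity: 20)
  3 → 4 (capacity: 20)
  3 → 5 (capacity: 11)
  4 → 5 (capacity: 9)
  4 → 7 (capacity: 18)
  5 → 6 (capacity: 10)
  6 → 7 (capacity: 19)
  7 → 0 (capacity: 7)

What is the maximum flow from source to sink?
Maximum flow = 7

Max flow: 7

Flow assignment:
  0 → 1: 7/7
  1 → 2: 7/14
  2 → 7: 7/20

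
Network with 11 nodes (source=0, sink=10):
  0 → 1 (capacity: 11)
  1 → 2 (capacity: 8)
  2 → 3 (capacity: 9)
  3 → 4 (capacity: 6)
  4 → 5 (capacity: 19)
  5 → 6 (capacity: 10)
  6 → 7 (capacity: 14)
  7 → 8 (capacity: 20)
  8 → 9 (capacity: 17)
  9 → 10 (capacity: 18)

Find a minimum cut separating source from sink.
Min cut value = 6, edges: (3,4)

Min cut value: 6
Partition: S = [0, 1, 2, 3], T = [4, 5, 6, 7, 8, 9, 10]
Cut edges: (3,4)

By max-flow min-cut theorem, max flow = min cut = 6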